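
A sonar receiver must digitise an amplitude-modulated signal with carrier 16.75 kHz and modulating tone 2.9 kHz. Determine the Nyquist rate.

AM sidebands sit at fc ± fm = 13.85 kHz and 19.65 kHz.
Highest-frequency component: 19.65 kHz.
Nyquist rate = 2 × 19.65 kHz = 39.3 kHz.

39.3 kHz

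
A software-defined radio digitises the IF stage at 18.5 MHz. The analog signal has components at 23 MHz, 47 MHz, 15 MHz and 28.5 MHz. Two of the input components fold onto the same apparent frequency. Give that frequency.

fs/2 = 9.25 MHz.
23 MHz mod fs = 4.5 MHz.
4.5 MHz ≤ fs/2 = 9.25 MHz, appears at 4.5 MHz.
47 MHz mod fs = 10 MHz.
10 MHz > fs/2 = 9.25 MHz, folds to fs − 10 MHz = 8.5 MHz.
15 MHz > fs/2 = 9.25 MHz, folds to fs − 15 MHz = 3.5 MHz.
28.5 MHz mod fs = 10 MHz.
10 MHz > fs/2 = 9.25 MHz, folds to fs − 10 MHz = 8.5 MHz.
28.5 MHz and 47 MHz both map to 8.5 MHz.

8.5 MHz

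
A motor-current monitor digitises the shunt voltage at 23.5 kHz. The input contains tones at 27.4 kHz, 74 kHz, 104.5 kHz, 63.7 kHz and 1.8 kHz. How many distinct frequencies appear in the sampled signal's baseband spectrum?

fs/2 = 11.75 kHz.
27.4 kHz mod fs = 3.9 kHz.
3.9 kHz ≤ fs/2 = 11.75 kHz, appears at 3.9 kHz.
74 kHz mod fs = 3.5 kHz.
3.5 kHz ≤ fs/2 = 11.75 kHz, appears at 3.5 kHz.
104.5 kHz mod fs = 10.5 kHz.
10.5 kHz ≤ fs/2 = 11.75 kHz, appears at 10.5 kHz.
63.7 kHz mod fs = 16.7 kHz.
16.7 kHz > fs/2 = 11.75 kHz, folds to fs − 16.7 kHz = 6.8 kHz.
1.8 kHz ≤ fs/2 = 11.75 kHz, passes unchanged.
Distinct values: {1.8 kHz, 3.5 kHz, 3.9 kHz, 6.8 kHz, 10.5 kHz} → 5.

5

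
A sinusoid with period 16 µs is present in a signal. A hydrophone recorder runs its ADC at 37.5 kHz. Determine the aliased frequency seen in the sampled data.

T = 16 µs → f = 1/T = 62.5 kHz.
62.5 kHz mod fs = 25 kHz.
25 kHz > fs/2 = 18.75 kHz, folds to fs − 25 kHz = 12.5 kHz.

12.5 kHz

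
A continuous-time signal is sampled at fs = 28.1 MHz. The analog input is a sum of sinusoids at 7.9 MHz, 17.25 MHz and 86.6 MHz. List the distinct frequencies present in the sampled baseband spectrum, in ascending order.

fs/2 = 14.05 MHz.
7.9 MHz ≤ fs/2 = 14.05 MHz, passes unchanged.
17.25 MHz > fs/2 = 14.05 MHz, folds to fs − 17.25 MHz = 10.85 MHz.
86.6 MHz mod fs = 2.3 MHz.
2.3 MHz ≤ fs/2 = 14.05 MHz, appears at 2.3 MHz.
Distinct values: {2.3 MHz, 7.9 MHz, 10.85 MHz}.

2.3 MHz, 7.9 MHz, 10.85 MHz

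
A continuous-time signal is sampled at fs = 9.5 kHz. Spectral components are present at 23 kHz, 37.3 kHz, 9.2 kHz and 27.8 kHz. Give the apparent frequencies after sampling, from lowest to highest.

fs/2 = 4.75 kHz.
23 kHz mod fs = 4 kHz.
4 kHz ≤ fs/2 = 4.75 kHz, appears at 4 kHz.
37.3 kHz mod fs = 8.8 kHz.
8.8 kHz > fs/2 = 4.75 kHz, folds to fs − 8.8 kHz = 0.7 kHz.
9.2 kHz > fs/2 = 4.75 kHz, folds to fs − 9.2 kHz = 0.3 kHz.
27.8 kHz mod fs = 8.8 kHz.
8.8 kHz > fs/2 = 4.75 kHz, folds to fs − 8.8 kHz = 0.7 kHz.
Distinct values: {0.3 kHz, 0.7 kHz, 4 kHz}.

0.3 kHz, 0.7 kHz, 4 kHz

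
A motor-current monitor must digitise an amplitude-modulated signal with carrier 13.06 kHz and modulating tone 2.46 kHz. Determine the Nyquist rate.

AM sidebands sit at fc ± fm = 10.6 kHz and 15.52 kHz.
Highest-frequency component: 15.52 kHz.
Nyquist rate = 2 × 15.52 kHz = 31.04 kHz.

31.04 kHz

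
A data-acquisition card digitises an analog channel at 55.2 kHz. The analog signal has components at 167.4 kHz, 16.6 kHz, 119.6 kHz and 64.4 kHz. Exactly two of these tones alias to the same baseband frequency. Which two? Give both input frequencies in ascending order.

64.4 kHz, 119.6 kHz

fs/2 = 27.6 kHz.
167.4 kHz mod fs = 1.8 kHz.
1.8 kHz ≤ fs/2 = 27.6 kHz, appears at 1.8 kHz.
16.6 kHz ≤ fs/2 = 27.6 kHz, passes unchanged.
119.6 kHz mod fs = 9.2 kHz.
9.2 kHz ≤ fs/2 = 27.6 kHz, appears at 9.2 kHz.
64.4 kHz mod fs = 9.2 kHz.
9.2 kHz ≤ fs/2 = 27.6 kHz, appears at 9.2 kHz.
64.4 kHz and 119.6 kHz both map to 9.2 kHz.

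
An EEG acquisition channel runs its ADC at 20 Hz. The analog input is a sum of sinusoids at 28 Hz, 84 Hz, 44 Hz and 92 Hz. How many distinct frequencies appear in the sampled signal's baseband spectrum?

fs/2 = 10 Hz.
28 Hz mod fs = 8 Hz.
8 Hz ≤ fs/2 = 10 Hz, appears at 8 Hz.
84 Hz mod fs = 4 Hz.
4 Hz ≤ fs/2 = 10 Hz, appears at 4 Hz.
44 Hz mod fs = 4 Hz.
4 Hz ≤ fs/2 = 10 Hz, appears at 4 Hz.
92 Hz mod fs = 12 Hz.
12 Hz > fs/2 = 10 Hz, folds to fs − 12 Hz = 8 Hz.
Distinct values: {4 Hz, 8 Hz} → 2.

2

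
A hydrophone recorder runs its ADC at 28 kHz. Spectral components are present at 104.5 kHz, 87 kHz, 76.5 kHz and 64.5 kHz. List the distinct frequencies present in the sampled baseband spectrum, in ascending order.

3 kHz, 7.5 kHz, 8.5 kHz

fs/2 = 14 kHz.
104.5 kHz mod fs = 20.5 kHz.
20.5 kHz > fs/2 = 14 kHz, folds to fs − 20.5 kHz = 7.5 kHz.
87 kHz mod fs = 3 kHz.
3 kHz ≤ fs/2 = 14 kHz, appears at 3 kHz.
76.5 kHz mod fs = 20.5 kHz.
20.5 kHz > fs/2 = 14 kHz, folds to fs − 20.5 kHz = 7.5 kHz.
64.5 kHz mod fs = 8.5 kHz.
8.5 kHz ≤ fs/2 = 14 kHz, appears at 8.5 kHz.
Distinct values: {3 kHz, 7.5 kHz, 8.5 kHz}.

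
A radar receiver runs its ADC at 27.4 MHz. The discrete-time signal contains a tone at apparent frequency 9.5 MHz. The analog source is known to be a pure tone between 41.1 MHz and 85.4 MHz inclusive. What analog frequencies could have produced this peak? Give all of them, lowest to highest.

Frequencies that alias to 9.5 MHz are k·fs ± 9.5 MHz for integer k ≥ 0.
k=0: 9.5 MHz.
k=1: 17.9 MHz, 36.9 MHz.
k=2: 45.3 MHz, 64.3 MHz.
k=3: 72.7 MHz, 91.7 MHz.
k=4: 100.1 MHz, 119.1 MHz.
Within [41.1 MHz, 85.4 MHz]: 45.3 MHz, 64.3 MHz, 72.7 MHz.

45.3 MHz, 64.3 MHz, 72.7 MHz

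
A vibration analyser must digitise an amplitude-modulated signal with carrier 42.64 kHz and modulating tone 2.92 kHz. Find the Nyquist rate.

91.12 kHz

AM sidebands sit at fc ± fm = 39.72 kHz and 45.56 kHz.
Highest-frequency component: 45.56 kHz.
Nyquist rate = 2 × 45.56 kHz = 91.12 kHz.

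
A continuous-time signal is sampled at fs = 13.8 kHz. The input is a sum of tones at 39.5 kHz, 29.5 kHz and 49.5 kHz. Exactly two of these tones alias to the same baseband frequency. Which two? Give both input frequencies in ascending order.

29.5 kHz, 39.5 kHz

fs/2 = 6.9 kHz.
39.5 kHz mod fs = 11.9 kHz.
11.9 kHz > fs/2 = 6.9 kHz, folds to fs − 11.9 kHz = 1.9 kHz.
29.5 kHz mod fs = 1.9 kHz.
1.9 kHz ≤ fs/2 = 6.9 kHz, appears at 1.9 kHz.
49.5 kHz mod fs = 8.1 kHz.
8.1 kHz > fs/2 = 6.9 kHz, folds to fs − 8.1 kHz = 5.7 kHz.
29.5 kHz and 39.5 kHz both map to 1.9 kHz.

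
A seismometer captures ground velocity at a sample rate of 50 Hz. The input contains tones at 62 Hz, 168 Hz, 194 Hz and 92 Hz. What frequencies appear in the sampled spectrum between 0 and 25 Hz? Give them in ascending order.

6 Hz, 8 Hz, 12 Hz, 18 Hz

fs/2 = 25 Hz.
62 Hz mod fs = 12 Hz.
12 Hz ≤ fs/2 = 25 Hz, appears at 12 Hz.
168 Hz mod fs = 18 Hz.
18 Hz ≤ fs/2 = 25 Hz, appears at 18 Hz.
194 Hz mod fs = 44 Hz.
44 Hz > fs/2 = 25 Hz, folds to fs − 44 Hz = 6 Hz.
92 Hz mod fs = 42 Hz.
42 Hz > fs/2 = 25 Hz, folds to fs − 42 Hz = 8 Hz.
Distinct values: {6 Hz, 8 Hz, 12 Hz, 18 Hz}.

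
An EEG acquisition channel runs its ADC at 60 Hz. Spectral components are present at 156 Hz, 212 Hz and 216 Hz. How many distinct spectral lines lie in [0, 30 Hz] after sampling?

2

fs/2 = 30 Hz.
156 Hz mod fs = 36 Hz.
36 Hz > fs/2 = 30 Hz, folds to fs − 36 Hz = 24 Hz.
212 Hz mod fs = 32 Hz.
32 Hz > fs/2 = 30 Hz, folds to fs − 32 Hz = 28 Hz.
216 Hz mod fs = 36 Hz.
36 Hz > fs/2 = 30 Hz, folds to fs − 36 Hz = 24 Hz.
Distinct values: {24 Hz, 28 Hz} → 2.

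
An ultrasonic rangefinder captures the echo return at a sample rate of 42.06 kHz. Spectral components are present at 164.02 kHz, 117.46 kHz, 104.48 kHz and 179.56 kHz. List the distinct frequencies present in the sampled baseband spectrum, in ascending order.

fs/2 = 21.03 kHz.
164.02 kHz mod fs = 37.84 kHz.
37.84 kHz > fs/2 = 21.03 kHz, folds to fs − 37.84 kHz = 4.22 kHz.
117.46 kHz mod fs = 33.34 kHz.
33.34 kHz > fs/2 = 21.03 kHz, folds to fs − 33.34 kHz = 8.72 kHz.
104.48 kHz mod fs = 20.36 kHz.
20.36 kHz ≤ fs/2 = 21.03 kHz, appears at 20.36 kHz.
179.56 kHz mod fs = 11.32 kHz.
11.32 kHz ≤ fs/2 = 21.03 kHz, appears at 11.32 kHz.
Distinct values: {4.22 kHz, 8.72 kHz, 11.32 kHz, 20.36 kHz}.

4.22 kHz, 8.72 kHz, 11.32 kHz, 20.36 kHz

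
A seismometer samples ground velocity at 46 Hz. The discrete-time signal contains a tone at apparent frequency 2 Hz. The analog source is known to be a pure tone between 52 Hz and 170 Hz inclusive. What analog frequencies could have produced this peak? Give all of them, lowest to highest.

Frequencies that alias to 2 Hz are k·fs ± 2 Hz for integer k ≥ 0.
k=0: 2 Hz.
k=1: 44 Hz, 48 Hz.
k=2: 90 Hz, 94 Hz.
k=3: 136 Hz, 140 Hz.
k=4: 182 Hz, 186 Hz.
Within [52 Hz, 170 Hz]: 90 Hz, 94 Hz, 136 Hz, 140 Hz.

90 Hz, 94 Hz, 136 Hz, 140 Hz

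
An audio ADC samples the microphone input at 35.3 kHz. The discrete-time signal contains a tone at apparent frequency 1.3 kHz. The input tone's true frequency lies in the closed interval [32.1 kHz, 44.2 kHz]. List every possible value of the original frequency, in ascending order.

34 kHz, 36.6 kHz

Frequencies that alias to 1.3 kHz are k·fs ± 1.3 kHz for integer k ≥ 0.
k=0: 1.3 kHz.
k=1: 34 kHz, 36.6 kHz.
k=2: 69.3 kHz, 71.9 kHz.
Within [32.1 kHz, 44.2 kHz]: 34 kHz, 36.6 kHz.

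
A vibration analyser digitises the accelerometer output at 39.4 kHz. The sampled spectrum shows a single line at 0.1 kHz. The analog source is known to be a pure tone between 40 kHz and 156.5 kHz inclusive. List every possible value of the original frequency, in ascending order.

Frequencies that alias to 0.1 kHz are k·fs ± 0.1 kHz for integer k ≥ 0.
k=0: 0.1 kHz.
k=1: 39.3 kHz, 39.5 kHz.
k=2: 78.7 kHz, 78.9 kHz.
k=3: 118.1 kHz, 118.3 kHz.
k=4: 157.5 kHz, 157.7 kHz.
Within [40 kHz, 156.5 kHz]: 78.7 kHz, 78.9 kHz, 118.1 kHz, 118.3 kHz.

78.7 kHz, 78.9 kHz, 118.1 kHz, 118.3 kHz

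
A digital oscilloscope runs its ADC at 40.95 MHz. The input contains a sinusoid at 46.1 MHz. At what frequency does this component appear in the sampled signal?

5.15 MHz

46.1 MHz mod fs = 5.15 MHz.
5.15 MHz ≤ fs/2 = 20.475 MHz, appears at 5.15 MHz.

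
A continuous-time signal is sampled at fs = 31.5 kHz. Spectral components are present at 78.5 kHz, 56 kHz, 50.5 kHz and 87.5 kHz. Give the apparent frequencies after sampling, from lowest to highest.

fs/2 = 15.75 kHz.
78.5 kHz mod fs = 15.5 kHz.
15.5 kHz ≤ fs/2 = 15.75 kHz, appears at 15.5 kHz.
56 kHz mod fs = 24.5 kHz.
24.5 kHz > fs/2 = 15.75 kHz, folds to fs − 24.5 kHz = 7 kHz.
50.5 kHz mod fs = 19 kHz.
19 kHz > fs/2 = 15.75 kHz, folds to fs − 19 kHz = 12.5 kHz.
87.5 kHz mod fs = 24.5 kHz.
24.5 kHz > fs/2 = 15.75 kHz, folds to fs − 24.5 kHz = 7 kHz.
Distinct values: {7 kHz, 12.5 kHz, 15.5 kHz}.

7 kHz, 12.5 kHz, 15.5 kHz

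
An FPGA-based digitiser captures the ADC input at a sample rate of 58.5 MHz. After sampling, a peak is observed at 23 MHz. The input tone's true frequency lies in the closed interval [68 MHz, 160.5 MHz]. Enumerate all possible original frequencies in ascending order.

Frequencies that alias to 23 MHz are k·fs ± 23 MHz for integer k ≥ 0.
k=0: 23 MHz.
k=1: 35.5 MHz, 81.5 MHz.
k=2: 94 MHz, 140 MHz.
k=3: 152.5 MHz, 198.5 MHz.
k=4: 211 MHz, 257 MHz.
Within [68 MHz, 160.5 MHz]: 81.5 MHz, 94 MHz, 140 MHz, 152.5 MHz.

81.5 MHz, 94 MHz, 140 MHz, 152.5 MHz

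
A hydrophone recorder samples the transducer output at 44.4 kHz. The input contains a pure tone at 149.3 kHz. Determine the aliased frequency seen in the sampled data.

149.3 kHz mod fs = 16.1 kHz.
16.1 kHz ≤ fs/2 = 22.2 kHz, appears at 16.1 kHz.

16.1 kHz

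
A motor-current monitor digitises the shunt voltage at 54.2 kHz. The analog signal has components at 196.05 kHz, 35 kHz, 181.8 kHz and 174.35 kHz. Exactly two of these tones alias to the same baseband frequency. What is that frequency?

fs/2 = 27.1 kHz.
196.05 kHz mod fs = 33.45 kHz.
33.45 kHz > fs/2 = 27.1 kHz, folds to fs − 33.45 kHz = 20.75 kHz.
35 kHz > fs/2 = 27.1 kHz, folds to fs − 35 kHz = 19.2 kHz.
181.8 kHz mod fs = 19.2 kHz.
19.2 kHz ≤ fs/2 = 27.1 kHz, appears at 19.2 kHz.
174.35 kHz mod fs = 11.75 kHz.
11.75 kHz ≤ fs/2 = 27.1 kHz, appears at 11.75 kHz.
35 kHz and 181.8 kHz both map to 19.2 kHz.

19.2 kHz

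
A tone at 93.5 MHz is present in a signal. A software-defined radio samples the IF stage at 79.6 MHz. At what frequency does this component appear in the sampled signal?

13.9 MHz

93.5 MHz mod fs = 13.9 MHz.
13.9 MHz ≤ fs/2 = 39.8 MHz, appears at 13.9 MHz.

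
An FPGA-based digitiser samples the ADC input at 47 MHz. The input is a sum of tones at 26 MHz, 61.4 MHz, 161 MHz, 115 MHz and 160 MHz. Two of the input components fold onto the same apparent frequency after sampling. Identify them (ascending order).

26 MHz, 115 MHz

fs/2 = 23.5 MHz.
26 MHz > fs/2 = 23.5 MHz, folds to fs − 26 MHz = 21 MHz.
61.4 MHz mod fs = 14.4 MHz.
14.4 MHz ≤ fs/2 = 23.5 MHz, appears at 14.4 MHz.
161 MHz mod fs = 20 MHz.
20 MHz ≤ fs/2 = 23.5 MHz, appears at 20 MHz.
115 MHz mod fs = 21 MHz.
21 MHz ≤ fs/2 = 23.5 MHz, appears at 21 MHz.
160 MHz mod fs = 19 MHz.
19 MHz ≤ fs/2 = 23.5 MHz, appears at 19 MHz.
26 MHz and 115 MHz both map to 21 MHz.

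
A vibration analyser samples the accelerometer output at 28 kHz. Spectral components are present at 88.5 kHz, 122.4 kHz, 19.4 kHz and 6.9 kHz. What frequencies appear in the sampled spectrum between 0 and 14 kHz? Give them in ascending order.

fs/2 = 14 kHz.
88.5 kHz mod fs = 4.5 kHz.
4.5 kHz ≤ fs/2 = 14 kHz, appears at 4.5 kHz.
122.4 kHz mod fs = 10.4 kHz.
10.4 kHz ≤ fs/2 = 14 kHz, appears at 10.4 kHz.
19.4 kHz > fs/2 = 14 kHz, folds to fs − 19.4 kHz = 8.6 kHz.
6.9 kHz ≤ fs/2 = 14 kHz, passes unchanged.
Distinct values: {4.5 kHz, 6.9 kHz, 8.6 kHz, 10.4 kHz}.

4.5 kHz, 6.9 kHz, 8.6 kHz, 10.4 kHz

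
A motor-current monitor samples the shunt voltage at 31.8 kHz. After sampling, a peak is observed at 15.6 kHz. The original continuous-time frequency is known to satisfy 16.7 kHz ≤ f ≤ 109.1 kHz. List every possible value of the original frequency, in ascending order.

Frequencies that alias to 15.6 kHz are k·fs ± 15.6 kHz for integer k ≥ 0.
k=0: 15.6 kHz.
k=1: 16.2 kHz, 47.4 kHz.
k=2: 48 kHz, 79.2 kHz.
k=3: 79.8 kHz, 111 kHz.
k=4: 111.6 kHz, 142.8 kHz.
Within [16.7 kHz, 109.1 kHz]: 47.4 kHz, 48 kHz, 79.2 kHz, 79.8 kHz.

47.4 kHz, 48 kHz, 79.2 kHz, 79.8 kHz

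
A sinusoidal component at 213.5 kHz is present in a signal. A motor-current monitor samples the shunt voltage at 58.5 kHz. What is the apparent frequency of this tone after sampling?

213.5 kHz mod fs = 38 kHz.
38 kHz > fs/2 = 29.25 kHz, folds to fs − 38 kHz = 20.5 kHz.

20.5 kHz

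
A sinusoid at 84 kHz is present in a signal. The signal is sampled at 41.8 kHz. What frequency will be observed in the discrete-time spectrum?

0.4 kHz

84 kHz mod fs = 0.4 kHz.
0.4 kHz ≤ fs/2 = 20.9 kHz, appears at 0.4 kHz.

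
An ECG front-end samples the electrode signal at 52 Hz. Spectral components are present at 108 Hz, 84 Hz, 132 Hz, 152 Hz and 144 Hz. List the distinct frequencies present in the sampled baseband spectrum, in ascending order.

4 Hz, 12 Hz, 20 Hz, 24 Hz

fs/2 = 26 Hz.
108 Hz mod fs = 4 Hz.
4 Hz ≤ fs/2 = 26 Hz, appears at 4 Hz.
84 Hz mod fs = 32 Hz.
32 Hz > fs/2 = 26 Hz, folds to fs − 32 Hz = 20 Hz.
132 Hz mod fs = 28 Hz.
28 Hz > fs/2 = 26 Hz, folds to fs − 28 Hz = 24 Hz.
152 Hz mod fs = 48 Hz.
48 Hz > fs/2 = 26 Hz, folds to fs − 48 Hz = 4 Hz.
144 Hz mod fs = 40 Hz.
40 Hz > fs/2 = 26 Hz, folds to fs − 40 Hz = 12 Hz.
Distinct values: {4 Hz, 12 Hz, 20 Hz, 24 Hz}.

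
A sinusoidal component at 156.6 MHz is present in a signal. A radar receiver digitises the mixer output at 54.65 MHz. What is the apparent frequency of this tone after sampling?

7.35 MHz

156.6 MHz mod fs = 47.3 MHz.
47.3 MHz > fs/2 = 27.325 MHz, folds to fs − 47.3 MHz = 7.35 MHz.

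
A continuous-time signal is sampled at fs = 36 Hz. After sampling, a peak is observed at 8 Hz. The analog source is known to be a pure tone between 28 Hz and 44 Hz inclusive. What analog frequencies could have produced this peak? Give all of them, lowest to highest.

28 Hz, 44 Hz

Frequencies that alias to 8 Hz are k·fs ± 8 Hz for integer k ≥ 0.
k=0: 8 Hz.
k=1: 28 Hz, 44 Hz.
k=2: 64 Hz, 80 Hz.
Within [28 Hz, 44 Hz]: 28 Hz, 44 Hz.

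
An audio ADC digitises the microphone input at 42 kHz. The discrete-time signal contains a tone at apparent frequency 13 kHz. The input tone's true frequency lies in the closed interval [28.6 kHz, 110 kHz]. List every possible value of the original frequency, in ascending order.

Frequencies that alias to 13 kHz are k·fs ± 13 kHz for integer k ≥ 0.
k=0: 13 kHz.
k=1: 29 kHz, 55 kHz.
k=2: 71 kHz, 97 kHz.
k=3: 113 kHz, 139 kHz.
Within [28.6 kHz, 110 kHz]: 29 kHz, 55 kHz, 71 kHz, 97 kHz.

29 kHz, 55 kHz, 71 kHz, 97 kHz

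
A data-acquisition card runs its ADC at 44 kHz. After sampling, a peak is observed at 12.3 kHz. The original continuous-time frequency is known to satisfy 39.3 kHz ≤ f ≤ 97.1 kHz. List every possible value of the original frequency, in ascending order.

Frequencies that alias to 12.3 kHz are k·fs ± 12.3 kHz for integer k ≥ 0.
k=0: 12.3 kHz.
k=1: 31.7 kHz, 56.3 kHz.
k=2: 75.7 kHz, 100.3 kHz.
k=3: 119.7 kHz, 144.3 kHz.
Within [39.3 kHz, 97.1 kHz]: 56.3 kHz, 75.7 kHz.

56.3 kHz, 75.7 kHz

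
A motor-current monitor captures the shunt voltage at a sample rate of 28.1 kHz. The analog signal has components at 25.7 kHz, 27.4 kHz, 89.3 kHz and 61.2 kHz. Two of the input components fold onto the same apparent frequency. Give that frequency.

fs/2 = 14.05 kHz.
25.7 kHz > fs/2 = 14.05 kHz, folds to fs − 25.7 kHz = 2.4 kHz.
27.4 kHz > fs/2 = 14.05 kHz, folds to fs − 27.4 kHz = 0.7 kHz.
89.3 kHz mod fs = 5 kHz.
5 kHz ≤ fs/2 = 14.05 kHz, appears at 5 kHz.
61.2 kHz mod fs = 5 kHz.
5 kHz ≤ fs/2 = 14.05 kHz, appears at 5 kHz.
61.2 kHz and 89.3 kHz both map to 5 kHz.

5 kHz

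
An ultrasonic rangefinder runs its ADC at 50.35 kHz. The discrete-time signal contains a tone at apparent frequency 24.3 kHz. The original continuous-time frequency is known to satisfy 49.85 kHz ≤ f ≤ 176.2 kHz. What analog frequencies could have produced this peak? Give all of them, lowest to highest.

Frequencies that alias to 24.3 kHz are k·fs ± 24.3 kHz for integer k ≥ 0.
k=0: 24.3 kHz.
k=1: 26.05 kHz, 74.65 kHz.
k=2: 76.4 kHz, 125 kHz.
k=3: 126.75 kHz, 175.35 kHz.
k=4: 177.1 kHz, 225.7 kHz.
Within [49.85 kHz, 176.2 kHz]: 74.65 kHz, 76.4 kHz, 125 kHz, 126.75 kHz, 175.35 kHz.

74.65 kHz, 76.4 kHz, 125 kHz, 126.75 kHz, 175.35 kHz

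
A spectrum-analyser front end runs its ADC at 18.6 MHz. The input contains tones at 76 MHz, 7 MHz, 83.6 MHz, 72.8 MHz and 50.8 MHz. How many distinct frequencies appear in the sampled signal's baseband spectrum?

4

fs/2 = 9.3 MHz.
76 MHz mod fs = 1.6 MHz.
1.6 MHz ≤ fs/2 = 9.3 MHz, appears at 1.6 MHz.
7 MHz ≤ fs/2 = 9.3 MHz, passes unchanged.
83.6 MHz mod fs = 9.2 MHz.
9.2 MHz ≤ fs/2 = 9.3 MHz, appears at 9.2 MHz.
72.8 MHz mod fs = 17 MHz.
17 MHz > fs/2 = 9.3 MHz, folds to fs − 17 MHz = 1.6 MHz.
50.8 MHz mod fs = 13.6 MHz.
13.6 MHz > fs/2 = 9.3 MHz, folds to fs − 13.6 MHz = 5 MHz.
Distinct values: {1.6 MHz, 5 MHz, 7 MHz, 9.2 MHz} → 4.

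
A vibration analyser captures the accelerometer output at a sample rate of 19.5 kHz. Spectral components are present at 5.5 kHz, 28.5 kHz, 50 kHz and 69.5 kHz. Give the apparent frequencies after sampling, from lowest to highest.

5.5 kHz, 8.5 kHz, 9 kHz

fs/2 = 9.75 kHz.
5.5 kHz ≤ fs/2 = 9.75 kHz, passes unchanged.
28.5 kHz mod fs = 9 kHz.
9 kHz ≤ fs/2 = 9.75 kHz, appears at 9 kHz.
50 kHz mod fs = 11 kHz.
11 kHz > fs/2 = 9.75 kHz, folds to fs − 11 kHz = 8.5 kHz.
69.5 kHz mod fs = 11 kHz.
11 kHz > fs/2 = 9.75 kHz, folds to fs − 11 kHz = 8.5 kHz.
Distinct values: {5.5 kHz, 8.5 kHz, 9 kHz}.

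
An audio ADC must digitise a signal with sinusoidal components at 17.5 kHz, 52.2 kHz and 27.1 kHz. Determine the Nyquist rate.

104.4 kHz

Highest-frequency component: 52.2 kHz.
Nyquist rate = 2 × 52.2 kHz = 104.4 kHz.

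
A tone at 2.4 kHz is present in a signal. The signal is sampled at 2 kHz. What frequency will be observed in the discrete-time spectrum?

0.4 kHz

2.4 kHz mod fs = 0.4 kHz.
0.4 kHz ≤ fs/2 = 1 kHz, appears at 0.4 kHz.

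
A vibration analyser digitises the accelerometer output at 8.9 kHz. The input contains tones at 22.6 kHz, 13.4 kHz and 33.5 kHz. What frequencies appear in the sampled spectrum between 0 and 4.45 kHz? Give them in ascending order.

2.1 kHz, 4.1 kHz, 4.4 kHz

fs/2 = 4.45 kHz.
22.6 kHz mod fs = 4.8 kHz.
4.8 kHz > fs/2 = 4.45 kHz, folds to fs − 4.8 kHz = 4.1 kHz.
13.4 kHz mod fs = 4.5 kHz.
4.5 kHz > fs/2 = 4.45 kHz, folds to fs − 4.5 kHz = 4.4 kHz.
33.5 kHz mod fs = 6.8 kHz.
6.8 kHz > fs/2 = 4.45 kHz, folds to fs − 6.8 kHz = 2.1 kHz.
Distinct values: {2.1 kHz, 4.1 kHz, 4.4 kHz}.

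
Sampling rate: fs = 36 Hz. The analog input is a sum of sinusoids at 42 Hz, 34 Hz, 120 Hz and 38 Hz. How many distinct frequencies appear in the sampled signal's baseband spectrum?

3

fs/2 = 18 Hz.
42 Hz mod fs = 6 Hz.
6 Hz ≤ fs/2 = 18 Hz, appears at 6 Hz.
34 Hz > fs/2 = 18 Hz, folds to fs − 34 Hz = 2 Hz.
120 Hz mod fs = 12 Hz.
12 Hz ≤ fs/2 = 18 Hz, appears at 12 Hz.
38 Hz mod fs = 2 Hz.
2 Hz ≤ fs/2 = 18 Hz, appears at 2 Hz.
Distinct values: {2 Hz, 6 Hz, 12 Hz} → 3.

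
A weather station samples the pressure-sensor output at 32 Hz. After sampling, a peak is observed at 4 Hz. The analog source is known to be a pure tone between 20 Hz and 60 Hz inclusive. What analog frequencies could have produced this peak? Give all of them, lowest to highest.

28 Hz, 36 Hz, 60 Hz

Frequencies that alias to 4 Hz are k·fs ± 4 Hz for integer k ≥ 0.
k=0: 4 Hz.
k=1: 28 Hz, 36 Hz.
k=2: 60 Hz, 68 Hz.
k=3: 92 Hz, 100 Hz.
Within [20 Hz, 60 Hz]: 28 Hz, 36 Hz, 60 Hz.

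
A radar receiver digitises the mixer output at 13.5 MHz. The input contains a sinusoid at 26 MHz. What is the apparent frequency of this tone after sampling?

1 MHz

26 MHz mod fs = 12.5 MHz.
12.5 MHz > fs/2 = 6.75 MHz, folds to fs − 12.5 MHz = 1 MHz.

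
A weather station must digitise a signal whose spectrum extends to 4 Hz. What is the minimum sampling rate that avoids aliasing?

Nyquist rate = 2 × 4 Hz = 8 Hz.

8 Hz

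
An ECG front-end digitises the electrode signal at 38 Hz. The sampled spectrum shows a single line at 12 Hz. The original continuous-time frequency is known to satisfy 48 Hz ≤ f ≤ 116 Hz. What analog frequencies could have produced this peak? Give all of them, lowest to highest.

Frequencies that alias to 12 Hz are k·fs ± 12 Hz for integer k ≥ 0.
k=0: 12 Hz.
k=1: 26 Hz, 50 Hz.
k=2: 64 Hz, 88 Hz.
k=3: 102 Hz, 126 Hz.
k=4: 140 Hz, 164 Hz.
Within [48 Hz, 116 Hz]: 50 Hz, 64 Hz, 88 Hz, 102 Hz.

50 Hz, 64 Hz, 88 Hz, 102 Hz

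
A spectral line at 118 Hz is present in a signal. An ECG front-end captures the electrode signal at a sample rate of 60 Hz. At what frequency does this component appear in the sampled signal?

2 Hz

118 Hz mod fs = 58 Hz.
58 Hz > fs/2 = 30 Hz, folds to fs − 58 Hz = 2 Hz.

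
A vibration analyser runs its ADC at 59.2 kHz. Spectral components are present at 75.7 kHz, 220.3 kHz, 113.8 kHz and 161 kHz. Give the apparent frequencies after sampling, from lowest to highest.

fs/2 = 29.6 kHz.
75.7 kHz mod fs = 16.5 kHz.
16.5 kHz ≤ fs/2 = 29.6 kHz, appears at 16.5 kHz.
220.3 kHz mod fs = 42.7 kHz.
42.7 kHz > fs/2 = 29.6 kHz, folds to fs − 42.7 kHz = 16.5 kHz.
113.8 kHz mod fs = 54.6 kHz.
54.6 kHz > fs/2 = 29.6 kHz, folds to fs − 54.6 kHz = 4.6 kHz.
161 kHz mod fs = 42.6 kHz.
42.6 kHz > fs/2 = 29.6 kHz, folds to fs − 42.6 kHz = 16.6 kHz.
Distinct values: {4.6 kHz, 16.5 kHz, 16.6 kHz}.

4.6 kHz, 16.5 kHz, 16.6 kHz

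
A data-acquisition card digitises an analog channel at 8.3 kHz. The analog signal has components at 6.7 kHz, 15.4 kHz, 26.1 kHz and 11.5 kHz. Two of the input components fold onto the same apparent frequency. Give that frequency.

1.2 kHz

fs/2 = 4.15 kHz.
6.7 kHz > fs/2 = 4.15 kHz, folds to fs − 6.7 kHz = 1.6 kHz.
15.4 kHz mod fs = 7.1 kHz.
7.1 kHz > fs/2 = 4.15 kHz, folds to fs − 7.1 kHz = 1.2 kHz.
26.1 kHz mod fs = 1.2 kHz.
1.2 kHz ≤ fs/2 = 4.15 kHz, appears at 1.2 kHz.
11.5 kHz mod fs = 3.2 kHz.
3.2 kHz ≤ fs/2 = 4.15 kHz, appears at 3.2 kHz.
15.4 kHz and 26.1 kHz both map to 1.2 kHz.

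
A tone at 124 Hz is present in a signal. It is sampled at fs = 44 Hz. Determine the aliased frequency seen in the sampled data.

124 Hz mod fs = 36 Hz.
36 Hz > fs/2 = 22 Hz, folds to fs − 36 Hz = 8 Hz.

8 Hz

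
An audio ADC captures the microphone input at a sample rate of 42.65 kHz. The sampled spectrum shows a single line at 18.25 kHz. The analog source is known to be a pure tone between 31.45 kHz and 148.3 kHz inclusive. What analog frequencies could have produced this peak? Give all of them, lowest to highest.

60.9 kHz, 67.05 kHz, 103.55 kHz, 109.7 kHz, 146.2 kHz

Frequencies that alias to 18.25 kHz are k·fs ± 18.25 kHz for integer k ≥ 0.
k=0: 18.25 kHz.
k=1: 24.4 kHz, 60.9 kHz.
k=2: 67.05 kHz, 103.55 kHz.
k=3: 109.7 kHz, 146.2 kHz.
k=4: 152.35 kHz, 188.85 kHz.
Within [31.45 kHz, 148.3 kHz]: 60.9 kHz, 67.05 kHz, 103.55 kHz, 109.7 kHz, 146.2 kHz.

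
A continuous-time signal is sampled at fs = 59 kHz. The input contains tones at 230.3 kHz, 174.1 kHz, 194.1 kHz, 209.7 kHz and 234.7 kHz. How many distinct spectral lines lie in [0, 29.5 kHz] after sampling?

5

fs/2 = 29.5 kHz.
230.3 kHz mod fs = 53.3 kHz.
53.3 kHz > fs/2 = 29.5 kHz, folds to fs − 53.3 kHz = 5.7 kHz.
174.1 kHz mod fs = 56.1 kHz.
56.1 kHz > fs/2 = 29.5 kHz, folds to fs − 56.1 kHz = 2.9 kHz.
194.1 kHz mod fs = 17.1 kHz.
17.1 kHz ≤ fs/2 = 29.5 kHz, appears at 17.1 kHz.
209.7 kHz mod fs = 32.7 kHz.
32.7 kHz > fs/2 = 29.5 kHz, folds to fs − 32.7 kHz = 26.3 kHz.
234.7 kHz mod fs = 57.7 kHz.
57.7 kHz > fs/2 = 29.5 kHz, folds to fs − 57.7 kHz = 1.3 kHz.
Distinct values: {1.3 kHz, 2.9 kHz, 5.7 kHz, 17.1 kHz, 26.3 kHz} → 5.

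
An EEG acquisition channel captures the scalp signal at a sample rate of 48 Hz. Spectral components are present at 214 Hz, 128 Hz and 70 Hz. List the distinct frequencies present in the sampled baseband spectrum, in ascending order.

16 Hz, 22 Hz

fs/2 = 24 Hz.
214 Hz mod fs = 22 Hz.
22 Hz ≤ fs/2 = 24 Hz, appears at 22 Hz.
128 Hz mod fs = 32 Hz.
32 Hz > fs/2 = 24 Hz, folds to fs − 32 Hz = 16 Hz.
70 Hz mod fs = 22 Hz.
22 Hz ≤ fs/2 = 24 Hz, appears at 22 Hz.
Distinct values: {16 Hz, 22 Hz}.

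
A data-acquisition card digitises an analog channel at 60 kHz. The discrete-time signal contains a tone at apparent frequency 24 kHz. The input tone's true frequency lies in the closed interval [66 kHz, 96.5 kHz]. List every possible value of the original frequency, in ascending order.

84 kHz, 96 kHz

Frequencies that alias to 24 kHz are k·fs ± 24 kHz for integer k ≥ 0.
k=0: 24 kHz.
k=1: 36 kHz, 84 kHz.
k=2: 96 kHz, 144 kHz.
k=3: 156 kHz, 204 kHz.
Within [66 kHz, 96.5 kHz]: 84 kHz, 96 kHz.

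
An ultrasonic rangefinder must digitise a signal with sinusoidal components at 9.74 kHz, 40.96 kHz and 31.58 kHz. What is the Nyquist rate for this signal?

Highest-frequency component: 40.96 kHz.
Nyquist rate = 2 × 40.96 kHz = 81.92 kHz.

81.92 kHz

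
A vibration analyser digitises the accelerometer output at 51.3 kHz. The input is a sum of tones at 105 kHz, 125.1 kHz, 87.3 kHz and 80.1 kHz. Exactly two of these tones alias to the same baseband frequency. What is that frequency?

fs/2 = 25.65 kHz.
105 kHz mod fs = 2.4 kHz.
2.4 kHz ≤ fs/2 = 25.65 kHz, appears at 2.4 kHz.
125.1 kHz mod fs = 22.5 kHz.
22.5 kHz ≤ fs/2 = 25.65 kHz, appears at 22.5 kHz.
87.3 kHz mod fs = 36 kHz.
36 kHz > fs/2 = 25.65 kHz, folds to fs − 36 kHz = 15.3 kHz.
80.1 kHz mod fs = 28.8 kHz.
28.8 kHz > fs/2 = 25.65 kHz, folds to fs − 28.8 kHz = 22.5 kHz.
80.1 kHz and 125.1 kHz both map to 22.5 kHz.

22.5 kHz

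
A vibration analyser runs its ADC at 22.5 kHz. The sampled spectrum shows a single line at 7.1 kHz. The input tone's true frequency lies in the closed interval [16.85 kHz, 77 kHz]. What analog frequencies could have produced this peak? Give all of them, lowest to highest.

Frequencies that alias to 7.1 kHz are k·fs ± 7.1 kHz for integer k ≥ 0.
k=0: 7.1 kHz.
k=1: 15.4 kHz, 29.6 kHz.
k=2: 37.9 kHz, 52.1 kHz.
k=3: 60.4 kHz, 74.6 kHz.
k=4: 82.9 kHz, 97.1 kHz.
Within [16.85 kHz, 77 kHz]: 29.6 kHz, 37.9 kHz, 52.1 kHz, 60.4 kHz, 74.6 kHz.

29.6 kHz, 37.9 kHz, 52.1 kHz, 60.4 kHz, 74.6 kHz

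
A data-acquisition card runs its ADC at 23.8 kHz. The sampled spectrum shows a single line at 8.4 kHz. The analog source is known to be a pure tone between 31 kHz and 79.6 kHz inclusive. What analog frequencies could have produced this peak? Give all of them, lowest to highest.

Frequencies that alias to 8.4 kHz are k·fs ± 8.4 kHz for integer k ≥ 0.
k=0: 8.4 kHz.
k=1: 15.4 kHz, 32.2 kHz.
k=2: 39.2 kHz, 56 kHz.
k=3: 63 kHz, 79.8 kHz.
k=4: 86.8 kHz, 103.6 kHz.
Within [31 kHz, 79.6 kHz]: 32.2 kHz, 39.2 kHz, 56 kHz, 63 kHz.

32.2 kHz, 39.2 kHz, 56 kHz, 63 kHz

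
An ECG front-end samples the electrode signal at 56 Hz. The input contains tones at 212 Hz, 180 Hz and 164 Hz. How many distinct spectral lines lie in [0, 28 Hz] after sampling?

2

fs/2 = 28 Hz.
212 Hz mod fs = 44 Hz.
44 Hz > fs/2 = 28 Hz, folds to fs − 44 Hz = 12 Hz.
180 Hz mod fs = 12 Hz.
12 Hz ≤ fs/2 = 28 Hz, appears at 12 Hz.
164 Hz mod fs = 52 Hz.
52 Hz > fs/2 = 28 Hz, folds to fs − 52 Hz = 4 Hz.
Distinct values: {4 Hz, 12 Hz} → 2.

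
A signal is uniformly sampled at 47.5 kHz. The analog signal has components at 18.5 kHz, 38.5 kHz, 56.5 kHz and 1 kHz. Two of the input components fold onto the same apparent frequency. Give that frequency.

fs/2 = 23.75 kHz.
18.5 kHz ≤ fs/2 = 23.75 kHz, passes unchanged.
38.5 kHz > fs/2 = 23.75 kHz, folds to fs − 38.5 kHz = 9 kHz.
56.5 kHz mod fs = 9 kHz.
9 kHz ≤ fs/2 = 23.75 kHz, appears at 9 kHz.
1 kHz ≤ fs/2 = 23.75 kHz, passes unchanged.
38.5 kHz and 56.5 kHz both map to 9 kHz.

9 kHz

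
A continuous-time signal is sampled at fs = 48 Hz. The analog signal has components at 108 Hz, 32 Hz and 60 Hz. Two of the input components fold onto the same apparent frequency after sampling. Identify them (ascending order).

60 Hz, 108 Hz

fs/2 = 24 Hz.
108 Hz mod fs = 12 Hz.
12 Hz ≤ fs/2 = 24 Hz, appears at 12 Hz.
32 Hz > fs/2 = 24 Hz, folds to fs − 32 Hz = 16 Hz.
60 Hz mod fs = 12 Hz.
12 Hz ≤ fs/2 = 24 Hz, appears at 12 Hz.
60 Hz and 108 Hz both map to 12 Hz.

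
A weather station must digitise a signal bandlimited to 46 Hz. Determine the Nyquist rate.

92 Hz

Nyquist rate = 2 × 46 Hz = 92 Hz.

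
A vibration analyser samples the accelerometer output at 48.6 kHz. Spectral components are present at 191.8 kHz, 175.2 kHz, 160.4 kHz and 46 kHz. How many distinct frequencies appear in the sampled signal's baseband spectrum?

3

fs/2 = 24.3 kHz.
191.8 kHz mod fs = 46 kHz.
46 kHz > fs/2 = 24.3 kHz, folds to fs − 46 kHz = 2.6 kHz.
175.2 kHz mod fs = 29.4 kHz.
29.4 kHz > fs/2 = 24.3 kHz, folds to fs − 29.4 kHz = 19.2 kHz.
160.4 kHz mod fs = 14.6 kHz.
14.6 kHz ≤ fs/2 = 24.3 kHz, appears at 14.6 kHz.
46 kHz > fs/2 = 24.3 kHz, folds to fs − 46 kHz = 2.6 kHz.
Distinct values: {2.6 kHz, 14.6 kHz, 19.2 kHz} → 3.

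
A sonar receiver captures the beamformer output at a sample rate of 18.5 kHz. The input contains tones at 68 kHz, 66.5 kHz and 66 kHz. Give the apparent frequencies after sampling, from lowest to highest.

6 kHz, 7.5 kHz, 8 kHz

fs/2 = 9.25 kHz.
68 kHz mod fs = 12.5 kHz.
12.5 kHz > fs/2 = 9.25 kHz, folds to fs − 12.5 kHz = 6 kHz.
66.5 kHz mod fs = 11 kHz.
11 kHz > fs/2 = 9.25 kHz, folds to fs − 11 kHz = 7.5 kHz.
66 kHz mod fs = 10.5 kHz.
10.5 kHz > fs/2 = 9.25 kHz, folds to fs − 10.5 kHz = 8 kHz.
Distinct values: {6 kHz, 7.5 kHz, 8 kHz}.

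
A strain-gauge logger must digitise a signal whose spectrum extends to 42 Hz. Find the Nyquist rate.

Nyquist rate = 2 × 42 Hz = 84 Hz.

84 Hz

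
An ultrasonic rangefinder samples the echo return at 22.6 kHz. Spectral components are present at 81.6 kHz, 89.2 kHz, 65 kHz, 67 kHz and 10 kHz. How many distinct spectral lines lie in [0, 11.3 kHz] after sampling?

5

fs/2 = 11.3 kHz.
81.6 kHz mod fs = 13.8 kHz.
13.8 kHz > fs/2 = 11.3 kHz, folds to fs − 13.8 kHz = 8.8 kHz.
89.2 kHz mod fs = 21.4 kHz.
21.4 kHz > fs/2 = 11.3 kHz, folds to fs − 21.4 kHz = 1.2 kHz.
65 kHz mod fs = 19.8 kHz.
19.8 kHz > fs/2 = 11.3 kHz, folds to fs − 19.8 kHz = 2.8 kHz.
67 kHz mod fs = 21.8 kHz.
21.8 kHz > fs/2 = 11.3 kHz, folds to fs − 21.8 kHz = 0.8 kHz.
10 kHz ≤ fs/2 = 11.3 kHz, passes unchanged.
Distinct values: {0.8 kHz, 1.2 kHz, 2.8 kHz, 8.8 kHz, 10 kHz} → 5.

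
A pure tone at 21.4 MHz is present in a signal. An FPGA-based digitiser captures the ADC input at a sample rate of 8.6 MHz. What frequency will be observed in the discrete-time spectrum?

4.2 MHz

21.4 MHz mod fs = 4.2 MHz.
4.2 MHz ≤ fs/2 = 4.3 MHz, appears at 4.2 MHz.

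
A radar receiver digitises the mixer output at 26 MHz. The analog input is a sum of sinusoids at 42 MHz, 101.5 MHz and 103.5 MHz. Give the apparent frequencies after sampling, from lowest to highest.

fs/2 = 13 MHz.
42 MHz mod fs = 16 MHz.
16 MHz > fs/2 = 13 MHz, folds to fs − 16 MHz = 10 MHz.
101.5 MHz mod fs = 23.5 MHz.
23.5 MHz > fs/2 = 13 MHz, folds to fs − 23.5 MHz = 2.5 MHz.
103.5 MHz mod fs = 25.5 MHz.
25.5 MHz > fs/2 = 13 MHz, folds to fs − 25.5 MHz = 0.5 MHz.
Distinct values: {0.5 MHz, 2.5 MHz, 10 MHz}.

0.5 MHz, 2.5 MHz, 10 MHz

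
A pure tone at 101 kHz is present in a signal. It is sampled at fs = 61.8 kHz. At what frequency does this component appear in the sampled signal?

101 kHz mod fs = 39.2 kHz.
39.2 kHz > fs/2 = 30.9 kHz, folds to fs − 39.2 kHz = 22.6 kHz.

22.6 kHz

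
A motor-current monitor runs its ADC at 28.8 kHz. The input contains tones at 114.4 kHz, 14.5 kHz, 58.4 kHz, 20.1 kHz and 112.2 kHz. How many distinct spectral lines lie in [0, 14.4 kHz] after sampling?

4

fs/2 = 14.4 kHz.
114.4 kHz mod fs = 28 kHz.
28 kHz > fs/2 = 14.4 kHz, folds to fs − 28 kHz = 0.8 kHz.
14.5 kHz > fs/2 = 14.4 kHz, folds to fs − 14.5 kHz = 14.3 kHz.
58.4 kHz mod fs = 0.8 kHz.
0.8 kHz ≤ fs/2 = 14.4 kHz, appears at 0.8 kHz.
20.1 kHz > fs/2 = 14.4 kHz, folds to fs − 20.1 kHz = 8.7 kHz.
112.2 kHz mod fs = 25.8 kHz.
25.8 kHz > fs/2 = 14.4 kHz, folds to fs − 25.8 kHz = 3 kHz.
Distinct values: {0.8 kHz, 3 kHz, 8.7 kHz, 14.3 kHz} → 4.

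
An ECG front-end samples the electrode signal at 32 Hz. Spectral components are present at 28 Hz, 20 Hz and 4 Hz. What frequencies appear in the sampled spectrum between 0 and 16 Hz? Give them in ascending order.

4 Hz, 12 Hz

fs/2 = 16 Hz.
28 Hz > fs/2 = 16 Hz, folds to fs − 28 Hz = 4 Hz.
20 Hz > fs/2 = 16 Hz, folds to fs − 20 Hz = 12 Hz.
4 Hz ≤ fs/2 = 16 Hz, passes unchanged.
Distinct values: {4 Hz, 12 Hz}.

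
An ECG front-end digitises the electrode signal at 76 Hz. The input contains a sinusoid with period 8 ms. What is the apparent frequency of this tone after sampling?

27 Hz

T = 8 ms → f = 1/T = 125 Hz.
125 Hz mod fs = 49 Hz.
49 Hz > fs/2 = 38 Hz, folds to fs − 49 Hz = 27 Hz.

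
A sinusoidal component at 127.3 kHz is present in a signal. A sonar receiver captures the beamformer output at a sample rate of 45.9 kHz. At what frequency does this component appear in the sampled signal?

127.3 kHz mod fs = 35.5 kHz.
35.5 kHz > fs/2 = 22.95 kHz, folds to fs − 35.5 kHz = 10.4 kHz.

10.4 kHz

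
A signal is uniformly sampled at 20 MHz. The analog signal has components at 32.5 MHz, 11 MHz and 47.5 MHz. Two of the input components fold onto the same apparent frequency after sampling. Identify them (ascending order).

32.5 MHz, 47.5 MHz

fs/2 = 10 MHz.
32.5 MHz mod fs = 12.5 MHz.
12.5 MHz > fs/2 = 10 MHz, folds to fs − 12.5 MHz = 7.5 MHz.
11 MHz > fs/2 = 10 MHz, folds to fs − 11 MHz = 9 MHz.
47.5 MHz mod fs = 7.5 MHz.
7.5 MHz ≤ fs/2 = 10 MHz, appears at 7.5 MHz.
32.5 MHz and 47.5 MHz both map to 7.5 MHz.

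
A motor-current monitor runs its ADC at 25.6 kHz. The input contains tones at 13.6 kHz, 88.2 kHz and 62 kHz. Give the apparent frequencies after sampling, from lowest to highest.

10.8 kHz, 11.4 kHz, 12 kHz

fs/2 = 12.8 kHz.
13.6 kHz > fs/2 = 12.8 kHz, folds to fs − 13.6 kHz = 12 kHz.
88.2 kHz mod fs = 11.4 kHz.
11.4 kHz ≤ fs/2 = 12.8 kHz, appears at 11.4 kHz.
62 kHz mod fs = 10.8 kHz.
10.8 kHz ≤ fs/2 = 12.8 kHz, appears at 10.8 kHz.
Distinct values: {10.8 kHz, 11.4 kHz, 12 kHz}.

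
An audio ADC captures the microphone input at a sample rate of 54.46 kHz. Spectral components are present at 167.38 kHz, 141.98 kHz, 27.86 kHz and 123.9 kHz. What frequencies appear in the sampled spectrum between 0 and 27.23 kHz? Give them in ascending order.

fs/2 = 27.23 kHz.
167.38 kHz mod fs = 4 kHz.
4 kHz ≤ fs/2 = 27.23 kHz, appears at 4 kHz.
141.98 kHz mod fs = 33.06 kHz.
33.06 kHz > fs/2 = 27.23 kHz, folds to fs − 33.06 kHz = 21.4 kHz.
27.86 kHz > fs/2 = 27.23 kHz, folds to fs − 27.86 kHz = 26.6 kHz.
123.9 kHz mod fs = 14.98 kHz.
14.98 kHz ≤ fs/2 = 27.23 kHz, appears at 14.98 kHz.
Distinct values: {4 kHz, 14.98 kHz, 21.4 kHz, 26.6 kHz}.

4 kHz, 14.98 kHz, 21.4 kHz, 26.6 kHz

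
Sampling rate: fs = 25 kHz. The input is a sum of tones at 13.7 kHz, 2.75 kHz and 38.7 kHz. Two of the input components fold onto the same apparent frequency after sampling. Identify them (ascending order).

fs/2 = 12.5 kHz.
13.7 kHz > fs/2 = 12.5 kHz, folds to fs − 13.7 kHz = 11.3 kHz.
2.75 kHz ≤ fs/2 = 12.5 kHz, passes unchanged.
38.7 kHz mod fs = 13.7 kHz.
13.7 kHz > fs/2 = 12.5 kHz, folds to fs − 13.7 kHz = 11.3 kHz.
13.7 kHz and 38.7 kHz both map to 11.3 kHz.

13.7 kHz, 38.7 kHz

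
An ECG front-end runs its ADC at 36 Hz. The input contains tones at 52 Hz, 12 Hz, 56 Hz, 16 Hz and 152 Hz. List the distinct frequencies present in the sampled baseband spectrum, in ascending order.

8 Hz, 12 Hz, 16 Hz

fs/2 = 18 Hz.
52 Hz mod fs = 16 Hz.
16 Hz ≤ fs/2 = 18 Hz, appears at 16 Hz.
12 Hz ≤ fs/2 = 18 Hz, passes unchanged.
56 Hz mod fs = 20 Hz.
20 Hz > fs/2 = 18 Hz, folds to fs − 20 Hz = 16 Hz.
16 Hz ≤ fs/2 = 18 Hz, passes unchanged.
152 Hz mod fs = 8 Hz.
8 Hz ≤ fs/2 = 18 Hz, appears at 8 Hz.
Distinct values: {8 Hz, 12 Hz, 16 Hz}.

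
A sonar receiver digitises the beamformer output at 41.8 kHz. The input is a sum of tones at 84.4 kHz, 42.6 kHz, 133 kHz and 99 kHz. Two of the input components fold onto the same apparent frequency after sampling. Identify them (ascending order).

42.6 kHz, 84.4 kHz

fs/2 = 20.9 kHz.
84.4 kHz mod fs = 0.8 kHz.
0.8 kHz ≤ fs/2 = 20.9 kHz, appears at 0.8 kHz.
42.6 kHz mod fs = 0.8 kHz.
0.8 kHz ≤ fs/2 = 20.9 kHz, appears at 0.8 kHz.
133 kHz mod fs = 7.6 kHz.
7.6 kHz ≤ fs/2 = 20.9 kHz, appears at 7.6 kHz.
99 kHz mod fs = 15.4 kHz.
15.4 kHz ≤ fs/2 = 20.9 kHz, appears at 15.4 kHz.
42.6 kHz and 84.4 kHz both map to 0.8 kHz.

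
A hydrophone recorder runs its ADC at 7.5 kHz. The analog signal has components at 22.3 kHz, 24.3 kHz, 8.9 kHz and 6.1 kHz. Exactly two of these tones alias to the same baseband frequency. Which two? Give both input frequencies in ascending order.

fs/2 = 3.75 kHz.
22.3 kHz mod fs = 7.3 kHz.
7.3 kHz > fs/2 = 3.75 kHz, folds to fs − 7.3 kHz = 0.2 kHz.
24.3 kHz mod fs = 1.8 kHz.
1.8 kHz ≤ fs/2 = 3.75 kHz, appears at 1.8 kHz.
8.9 kHz mod fs = 1.4 kHz.
1.4 kHz ≤ fs/2 = 3.75 kHz, appears at 1.4 kHz.
6.1 kHz > fs/2 = 3.75 kHz, folds to fs − 6.1 kHz = 1.4 kHz.
6.1 kHz and 8.9 kHz both map to 1.4 kHz.

6.1 kHz, 8.9 kHz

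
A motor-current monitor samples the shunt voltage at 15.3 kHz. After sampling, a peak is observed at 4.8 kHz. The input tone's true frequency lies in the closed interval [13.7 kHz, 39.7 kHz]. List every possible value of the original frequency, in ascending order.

20.1 kHz, 25.8 kHz, 35.4 kHz

Frequencies that alias to 4.8 kHz are k·fs ± 4.8 kHz for integer k ≥ 0.
k=0: 4.8 kHz.
k=1: 10.5 kHz, 20.1 kHz.
k=2: 25.8 kHz, 35.4 kHz.
k=3: 41.1 kHz, 50.7 kHz.
Within [13.7 kHz, 39.7 kHz]: 20.1 kHz, 25.8 kHz, 35.4 kHz.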